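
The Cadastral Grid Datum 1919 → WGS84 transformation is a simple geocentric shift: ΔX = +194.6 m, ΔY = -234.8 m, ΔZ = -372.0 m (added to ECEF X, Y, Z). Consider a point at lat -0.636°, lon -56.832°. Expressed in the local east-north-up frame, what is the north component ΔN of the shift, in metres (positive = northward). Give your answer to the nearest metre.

ΔN = -369 m

The local north axis is (−sin φ cos λ, −sin φ sin λ, cos φ), giving ΔN = 1.182 + 2.182 − 371.977 = -368.61 m.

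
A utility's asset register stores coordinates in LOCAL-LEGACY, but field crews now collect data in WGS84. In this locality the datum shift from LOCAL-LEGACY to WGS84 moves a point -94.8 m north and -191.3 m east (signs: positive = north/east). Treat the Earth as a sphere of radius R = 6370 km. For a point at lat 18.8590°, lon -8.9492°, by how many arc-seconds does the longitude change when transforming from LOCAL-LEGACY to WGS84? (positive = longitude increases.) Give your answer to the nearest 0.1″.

Δλ = -6.5″

At latitude 18.8590°, cos φ = 0.946317.
One radian of longitude at latitude φ spans R cos φ, so Δλ = ΔE / (R cos φ) = -191.3 / (6370000 × 0.946317) = -3.1735e-05 rad = -6.546″.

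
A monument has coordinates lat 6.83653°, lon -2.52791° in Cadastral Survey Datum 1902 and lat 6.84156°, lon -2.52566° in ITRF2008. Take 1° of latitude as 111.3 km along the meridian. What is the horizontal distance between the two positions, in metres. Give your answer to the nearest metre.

613 m

Δφ = 6.84156° − 6.83653° = +0.00503°; Δλ = -2.52566° − -2.52791° = +0.00225°.
ΔN = Δφ × 111300 = 559.8 m; ΔE = Δλ × 111300 × cos(6.83653°) = +0.00225 × 111300 × 0.992890 = 248.6 m.
Distance = √(ΔE² + ΔN²) = √(248.6² + 559.8²) = 612.6 m.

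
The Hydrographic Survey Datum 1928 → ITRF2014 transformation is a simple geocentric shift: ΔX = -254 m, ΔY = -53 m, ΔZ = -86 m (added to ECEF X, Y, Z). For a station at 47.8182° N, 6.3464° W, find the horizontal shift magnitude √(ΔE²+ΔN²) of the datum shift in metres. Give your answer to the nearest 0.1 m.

148.8 m

At φ = 47.8182°, λ = -6.3464°: sin φ = 0.741018, cos φ = 0.671485, sin λ = -0.110539, cos λ = 0.993872.
ΔE = −sin λ·ΔX + cos λ·ΔY = −(-0.110539)·(-254) + (0.993872)·(-53) = -80.75 m.
ΔN = −sin φ cos λ·ΔX − sin φ sin λ·ΔY + cos φ·ΔZ = −(0.741018)(0.993872)(-254) − (0.741018)(-0.110539)(-53) + (0.671485)(-86) = 124.98 m.
Horizontal magnitude = √(ΔE² + ΔN²) = √((-80.75)² + 124.98²) = 148.79 m.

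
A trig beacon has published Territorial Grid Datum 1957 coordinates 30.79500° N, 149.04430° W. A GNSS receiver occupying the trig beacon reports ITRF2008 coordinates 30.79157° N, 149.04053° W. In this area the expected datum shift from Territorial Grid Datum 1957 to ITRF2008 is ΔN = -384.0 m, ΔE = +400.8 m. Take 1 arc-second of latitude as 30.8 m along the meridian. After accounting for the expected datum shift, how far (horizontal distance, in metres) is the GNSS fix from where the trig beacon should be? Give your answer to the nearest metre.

42 m

Observed coordinate differences: Δφ = -0.00343°, Δλ = +0.00377°.
Converting to metres (1° lat = 110880 m, cos φ = 0.859005): observed ΔN = -380.3 m, observed ΔE = 359.1 m.
Subtracting the expected shift leaves a residual of -380.3 − (-384.0) = 3.7 m north and 359.1 − (400.8) = -41.7 m east.
Residual distance = √(3.7² + (-41.7)²) = 41.9 m.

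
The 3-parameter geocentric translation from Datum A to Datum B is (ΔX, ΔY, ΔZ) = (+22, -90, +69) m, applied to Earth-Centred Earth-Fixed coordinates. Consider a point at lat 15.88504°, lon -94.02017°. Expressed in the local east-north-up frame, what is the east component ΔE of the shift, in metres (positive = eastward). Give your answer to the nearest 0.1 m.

The local east axis at (φ, λ) is (−sin λ, cos λ, 0), so ΔE = −sin(-94.02017°)·22 + cos(-94.02017°)·(-90) = 28.26 m.

ΔE = 28.3 m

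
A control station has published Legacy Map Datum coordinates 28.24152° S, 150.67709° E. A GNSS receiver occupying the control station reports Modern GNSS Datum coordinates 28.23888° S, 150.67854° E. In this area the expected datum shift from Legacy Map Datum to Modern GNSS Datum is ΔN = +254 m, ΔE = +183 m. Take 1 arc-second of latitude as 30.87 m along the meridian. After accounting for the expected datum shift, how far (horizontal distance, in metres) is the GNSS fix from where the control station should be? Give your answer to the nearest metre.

57 m

Observed coordinate differences: Δφ = +0.00264°, Δλ = +0.00145°.
Converting to metres (1° lat = 111132 m, cos φ = 0.880961): observed ΔN = 293.4 m, observed ΔE = 142.0 m.
Subtracting the expected shift leaves a residual of 293.4 − (254) = 39.4 m north and 142.0 − (183) = -41.0 m east.
Residual distance = √(39.4² + (-41.0)²) = 56.9 m.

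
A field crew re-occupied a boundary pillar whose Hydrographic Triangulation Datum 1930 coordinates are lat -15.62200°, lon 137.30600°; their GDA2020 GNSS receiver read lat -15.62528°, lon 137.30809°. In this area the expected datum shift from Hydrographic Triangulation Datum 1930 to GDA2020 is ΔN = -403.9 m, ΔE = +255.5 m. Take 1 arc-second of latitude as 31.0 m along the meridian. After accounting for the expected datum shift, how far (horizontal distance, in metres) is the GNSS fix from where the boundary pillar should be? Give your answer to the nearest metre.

49 m

Observed coordinate differences: Δφ = -0.00328°, Δλ = +0.00209°.
Converting to metres (1° lat = 111600 m, cos φ = 0.963059): observed ΔN = -366.0 m, observed ΔE = 224.6 m.
Subtracting the expected shift leaves a residual of -366.0 − (-403.9) = 37.9 m north and 224.6 − (255.5) = -30.9 m east.
Residual distance = √(37.9² + (-30.9)²) = 48.8 m.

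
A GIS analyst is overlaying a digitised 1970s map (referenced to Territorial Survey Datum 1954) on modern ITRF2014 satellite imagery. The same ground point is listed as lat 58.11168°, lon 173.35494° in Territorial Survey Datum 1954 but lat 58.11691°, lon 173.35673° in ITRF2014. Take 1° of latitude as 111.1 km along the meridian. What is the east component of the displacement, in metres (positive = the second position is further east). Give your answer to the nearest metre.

ΔE = 105 m

Δφ = 58.11691° − 58.11168° = +0.00523°; Δλ = 173.35673° − 173.35494° = +0.00179°.
ΔN = Δφ × 111100 = 581.1 m; ΔE = Δλ × 111100 × cos(58.11168°) = +0.00179 × 111100 × 0.528265 = 105.1 m.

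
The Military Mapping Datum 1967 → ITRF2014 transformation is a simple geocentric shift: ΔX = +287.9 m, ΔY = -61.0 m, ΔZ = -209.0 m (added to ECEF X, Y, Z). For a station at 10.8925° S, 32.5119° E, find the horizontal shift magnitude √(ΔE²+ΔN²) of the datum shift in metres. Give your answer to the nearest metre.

264 m

The local east axis at (φ, λ) is (−sin λ, cos λ, 0), so ΔE = −sin(32.5119°)·287.9 + cos(32.5119°)·(-61.0) = -206.18 m.
The local north axis is (−sin φ cos λ, −sin φ sin λ, cos φ), giving ΔN = 45.877 − 6.195 − 205.235 = -165.55 m.
Horizontal magnitude = √(ΔE² + ΔN²) = √((-206.18)² + (-165.55)²) = 264.42 m.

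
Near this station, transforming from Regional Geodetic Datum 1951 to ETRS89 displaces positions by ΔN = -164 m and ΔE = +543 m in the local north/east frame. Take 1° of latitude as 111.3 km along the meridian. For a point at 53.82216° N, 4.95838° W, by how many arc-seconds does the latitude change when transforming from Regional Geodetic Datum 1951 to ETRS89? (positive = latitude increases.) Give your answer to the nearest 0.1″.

Δφ = -5.3″

1° of latitude = 111.3 km, so Δφ = -164.0 / 111300 = -0.0014735° = -5.305″.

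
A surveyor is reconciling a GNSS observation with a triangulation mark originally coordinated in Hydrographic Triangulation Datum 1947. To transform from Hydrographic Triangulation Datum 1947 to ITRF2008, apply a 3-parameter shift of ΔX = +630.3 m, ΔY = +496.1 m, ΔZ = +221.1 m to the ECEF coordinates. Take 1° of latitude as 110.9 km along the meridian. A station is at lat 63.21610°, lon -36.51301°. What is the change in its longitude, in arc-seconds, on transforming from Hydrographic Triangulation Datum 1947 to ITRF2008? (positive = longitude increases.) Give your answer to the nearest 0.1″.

Δλ = 55.7″

sin φ = 0.892712, cos φ = 0.450627, sin λ = -0.595005, cos λ = 0.803722.
East component: ΔE = −sin λ·ΔX + cos λ·ΔY = −(-0.595005)(630.3) + (0.803722)(496.1) = 773.76 m.
1° of latitude spans 110900 m; at latitude φ, 1° of longitude spans that × cos φ = 49974.5 m, so Δλ = 773.76 / 49974.5 × 3600 = 55.739″.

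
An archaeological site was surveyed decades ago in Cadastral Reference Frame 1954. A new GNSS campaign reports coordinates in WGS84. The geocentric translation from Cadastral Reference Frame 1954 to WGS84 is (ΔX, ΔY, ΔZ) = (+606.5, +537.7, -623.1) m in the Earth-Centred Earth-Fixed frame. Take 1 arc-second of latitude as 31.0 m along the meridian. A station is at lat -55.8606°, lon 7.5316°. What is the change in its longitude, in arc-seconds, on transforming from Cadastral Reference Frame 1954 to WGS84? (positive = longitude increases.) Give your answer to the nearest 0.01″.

sin φ = -0.827675, cos φ = 0.561208, sin λ = 0.131073, cos λ = 0.991373.
East component: ΔE = −sin λ·ΔX + cos λ·ΔY = −(0.131073)(606.5) + (0.991373)(537.7) = 453.57 m.
1° of latitude spans 3600 × 31.00 = 111600 m; at latitude φ, 1° of longitude spans that × cos φ = 62630.8 m, so Δλ = 453.57 / 62630.8 × 3600 = 26.071″.

Δλ = 26.07″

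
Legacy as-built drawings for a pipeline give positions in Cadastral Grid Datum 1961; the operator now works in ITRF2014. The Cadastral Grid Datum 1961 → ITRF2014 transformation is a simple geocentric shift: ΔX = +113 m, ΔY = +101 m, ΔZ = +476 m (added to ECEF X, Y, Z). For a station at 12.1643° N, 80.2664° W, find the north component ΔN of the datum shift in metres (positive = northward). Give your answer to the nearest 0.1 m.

ΔN = 482.3 m

The local north axis is (−sin φ cos λ, −sin φ sin λ, cos φ), giving ΔN = -4.026 + 20.976 + 465.313 = 482.26 m.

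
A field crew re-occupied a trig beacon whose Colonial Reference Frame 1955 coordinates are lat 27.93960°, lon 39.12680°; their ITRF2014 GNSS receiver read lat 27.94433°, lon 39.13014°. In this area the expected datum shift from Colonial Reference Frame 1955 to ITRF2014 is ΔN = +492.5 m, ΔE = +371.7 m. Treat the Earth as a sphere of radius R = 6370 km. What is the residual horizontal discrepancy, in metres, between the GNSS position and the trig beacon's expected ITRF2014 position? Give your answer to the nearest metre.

Observed coordinate differences: Δφ = +0.00473°, Δλ = +0.00334°.
Converting to metres (1° lat = 111177 m, cos φ = 0.883442): observed ΔN = 525.9 m, observed ΔE = 328.1 m.
Subtracting the expected shift leaves a residual of 525.9 − (492.5) = 33.4 m north and 328.1 − (371.7) = -43.6 m east.
Residual distance = √(33.4² + (-43.6)²) = 54.9 m.

55 m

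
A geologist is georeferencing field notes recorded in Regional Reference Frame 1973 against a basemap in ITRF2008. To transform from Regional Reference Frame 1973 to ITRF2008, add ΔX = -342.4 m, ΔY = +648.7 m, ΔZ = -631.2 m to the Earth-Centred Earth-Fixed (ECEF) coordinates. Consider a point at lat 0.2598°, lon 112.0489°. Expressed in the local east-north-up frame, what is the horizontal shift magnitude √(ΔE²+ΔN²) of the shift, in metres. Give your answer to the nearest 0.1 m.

638.8 m

At φ = 0.2598°, λ = 112.0489°: sin φ = 0.004534, cos φ = 0.999990, sin λ = 0.926864, cos λ = -0.375398.
ΔE = −sin λ·ΔX + cos λ·ΔY = −(0.926864)·(-342.4) + (-0.375398)·(648.7) = 73.84 m.
ΔN = −sin φ cos λ·ΔX − sin φ sin λ·ΔY + cos φ·ΔZ = −(0.004534)(-0.375398)(-342.4) − (0.004534)(0.926864)(648.7) + (0.999990)(-631.2) = -634.50 m.
Horizontal magnitude = √(ΔE² + ΔN²) = √(73.84² + (-634.50)²) = 638.78 m.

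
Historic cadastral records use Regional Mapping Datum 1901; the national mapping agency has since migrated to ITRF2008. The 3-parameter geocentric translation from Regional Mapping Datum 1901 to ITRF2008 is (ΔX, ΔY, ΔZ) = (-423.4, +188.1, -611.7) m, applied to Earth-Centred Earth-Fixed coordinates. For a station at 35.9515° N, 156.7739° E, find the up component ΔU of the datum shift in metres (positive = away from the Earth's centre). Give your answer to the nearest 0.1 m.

ΔU = 15.9 m

At φ = 35.9515°, λ = 156.7739°: sin φ = 0.587100, cos φ = 0.809514, sin λ = 0.394361, cos λ = -0.918956.
ΔU = cos φ cos λ·ΔX + cos φ sin λ·ΔY + sin φ·ΔZ = (0.809514)(-0.918956)(-423.4) + (0.809514)(0.394361)(188.1) + (0.587100)(-611.7) = 15.89 m.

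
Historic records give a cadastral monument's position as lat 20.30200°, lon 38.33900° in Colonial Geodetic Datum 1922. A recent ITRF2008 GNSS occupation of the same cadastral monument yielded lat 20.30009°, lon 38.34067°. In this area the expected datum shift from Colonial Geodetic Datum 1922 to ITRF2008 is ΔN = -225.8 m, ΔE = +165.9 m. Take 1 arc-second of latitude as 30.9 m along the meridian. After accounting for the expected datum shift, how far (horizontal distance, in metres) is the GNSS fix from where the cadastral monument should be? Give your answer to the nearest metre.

Observed coordinate differences: Δφ = -0.00191°, Δλ = +0.00167°.
Converting to metres (1° lat = 111240 m, cos φ = 0.937877): observed ΔN = -212.5 m, observed ΔE = 174.2 m.
Subtracting the expected shift leaves a residual of -212.5 − (-225.8) = 13.3 m north and 174.2 − (165.9) = 8.3 m east.
Residual distance = √(13.3² + 8.3²) = 15.7 m.

16 m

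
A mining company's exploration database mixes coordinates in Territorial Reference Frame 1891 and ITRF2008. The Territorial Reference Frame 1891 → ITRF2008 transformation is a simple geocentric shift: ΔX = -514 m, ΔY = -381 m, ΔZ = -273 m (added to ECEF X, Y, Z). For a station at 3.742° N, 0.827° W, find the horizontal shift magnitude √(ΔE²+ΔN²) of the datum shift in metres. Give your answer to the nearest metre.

456 m

At φ = 3.742°, λ = -0.827°: sin φ = 0.065264, cos φ = 0.997868, sin λ = -0.014433, cos λ = 0.999896.
ΔE = −sin λ·ΔX + cos λ·ΔY = −(-0.014433)·(-514) + (0.999896)·(-381) = -388.38 m.
ΔN = −sin φ cos λ·ΔX − sin φ sin λ·ΔY + cos φ·ΔZ = −(0.065264)(0.999896)(-514) − (0.065264)(-0.014433)(-381) + (0.997868)(-273) = -239.23 m.
Horizontal magnitude = √(ΔE² + ΔN²) = √((-388.38)² + (-239.23)²) = 456.15 m.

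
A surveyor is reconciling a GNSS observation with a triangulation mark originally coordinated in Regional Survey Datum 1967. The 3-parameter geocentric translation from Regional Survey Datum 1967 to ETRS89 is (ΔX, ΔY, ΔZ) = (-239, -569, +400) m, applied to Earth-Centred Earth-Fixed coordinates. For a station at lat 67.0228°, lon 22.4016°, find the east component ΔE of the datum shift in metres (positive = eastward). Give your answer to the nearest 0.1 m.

At φ = 67.0228°, λ = 22.4016°: sin φ = 0.920660, cos φ = 0.390365, sin λ = 0.381096, cos λ = 0.924535.
ΔE = −sin λ·ΔX + cos λ·ΔY = −(0.381096)·(-239) + (0.924535)·(-569) = -434.98 m.

ΔE = -435.0 m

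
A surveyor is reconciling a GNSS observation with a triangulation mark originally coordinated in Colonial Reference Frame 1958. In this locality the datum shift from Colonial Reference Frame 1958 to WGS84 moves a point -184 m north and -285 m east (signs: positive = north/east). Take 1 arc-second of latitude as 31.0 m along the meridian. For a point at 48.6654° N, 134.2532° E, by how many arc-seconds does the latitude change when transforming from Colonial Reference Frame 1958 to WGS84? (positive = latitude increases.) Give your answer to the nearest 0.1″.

Δφ = -5.9″

1″ of latitude = 31.00 m, so Δφ = -184.0 / 31.00 = -5.935″.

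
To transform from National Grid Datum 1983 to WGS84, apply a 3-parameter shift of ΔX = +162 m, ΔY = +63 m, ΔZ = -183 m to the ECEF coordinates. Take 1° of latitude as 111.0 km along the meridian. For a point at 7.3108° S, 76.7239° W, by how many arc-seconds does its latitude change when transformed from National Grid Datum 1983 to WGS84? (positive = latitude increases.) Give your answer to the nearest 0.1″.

Δφ = -6.0″

sin φ = -0.127252, cos φ = 0.991870, sin λ = -0.973275, cos λ = 0.229644.
North component: ΔN = −sin φ cos λ·ΔX − sin φ sin λ·ΔY + cos φ·ΔZ = −(-0.127252)(0.229644)(162) − (-0.127252)(-0.973275)(63) + (0.991870)(-183) = -184.58 m.
1° of latitude spans 111000 m, so Δφ = -184.58 / 111000 × 3600 = -5.986″.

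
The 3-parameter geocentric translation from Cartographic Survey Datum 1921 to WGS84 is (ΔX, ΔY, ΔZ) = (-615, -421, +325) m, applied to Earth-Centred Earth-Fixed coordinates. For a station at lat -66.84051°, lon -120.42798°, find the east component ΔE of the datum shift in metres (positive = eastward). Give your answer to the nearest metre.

ΔE = -317 m

The local east axis at (φ, λ) is (−sin λ, cos λ, 0), so ΔE = −sin(-120.42798°)·(-615) + cos(-120.42798°)·(-421) = -317.08 m.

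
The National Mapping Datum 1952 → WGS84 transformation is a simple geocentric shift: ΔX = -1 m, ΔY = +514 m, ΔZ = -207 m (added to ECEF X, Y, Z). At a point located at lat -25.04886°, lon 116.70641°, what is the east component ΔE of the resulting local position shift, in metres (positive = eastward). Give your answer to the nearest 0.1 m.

At φ = -25.04886°, λ = 116.70641°: sin φ = -0.423391, cos φ = 0.905947, sin λ = 0.893321, cos λ = -0.449419.
ΔE = −sin λ·ΔX + cos λ·ΔY = −(0.893321)·(-1) + (-0.449419)·(514) = -230.11 m.

ΔE = -230.1 m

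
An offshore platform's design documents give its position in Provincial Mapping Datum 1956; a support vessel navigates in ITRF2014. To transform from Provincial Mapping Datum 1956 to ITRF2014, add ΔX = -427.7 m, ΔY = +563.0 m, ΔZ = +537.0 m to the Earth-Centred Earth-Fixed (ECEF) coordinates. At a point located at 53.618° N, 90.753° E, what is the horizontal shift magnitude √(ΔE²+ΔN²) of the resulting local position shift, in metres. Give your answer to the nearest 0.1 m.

442.7 m

The local east axis at (φ, λ) is (−sin λ, cos λ, 0), so ΔE = −sin(90.753°)·(-427.7) + cos(90.753°)·563.0 = 420.26 m.
The local north axis is (−sin φ cos λ, −sin φ sin λ, cos φ), giving ΔN = -4.525 − 453.221 + 318.530 = -139.22 m.
Horizontal magnitude = √(ΔE² + ΔN²) = √(420.26² + (-139.22)²) = 442.72 m.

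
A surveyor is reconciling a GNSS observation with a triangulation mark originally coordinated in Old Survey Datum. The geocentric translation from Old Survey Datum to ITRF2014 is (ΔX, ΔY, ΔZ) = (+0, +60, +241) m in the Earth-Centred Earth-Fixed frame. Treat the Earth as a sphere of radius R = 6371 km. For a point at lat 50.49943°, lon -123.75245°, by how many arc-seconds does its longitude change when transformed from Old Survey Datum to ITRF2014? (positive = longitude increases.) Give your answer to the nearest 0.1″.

Δλ = -1.7″

sin φ = 0.771618, cos φ = 0.636086, sin λ = -0.831446, cos λ = -0.555606.
East component: ΔE = −sin λ·ΔX + cos λ·ΔY = −(-0.831446)(0) + (-0.555606)(60) = -33.34 m.
1° of latitude spans πR/180 = 111195 m; at latitude φ, 1° of longitude spans that × cos φ = 70729.5 m, so Δλ = -33.34 / 70729.5 × 3600 = -1.697″.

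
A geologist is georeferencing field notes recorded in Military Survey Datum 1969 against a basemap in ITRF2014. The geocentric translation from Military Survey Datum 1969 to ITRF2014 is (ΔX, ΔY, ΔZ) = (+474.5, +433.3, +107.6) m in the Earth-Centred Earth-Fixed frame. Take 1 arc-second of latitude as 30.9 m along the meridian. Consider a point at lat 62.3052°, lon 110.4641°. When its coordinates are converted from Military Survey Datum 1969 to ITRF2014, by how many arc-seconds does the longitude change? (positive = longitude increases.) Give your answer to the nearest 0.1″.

sin φ = 0.885436, cos φ = 0.464762, sin λ = 0.936891, cos λ = -0.349620.
East component: ΔE = −sin λ·ΔX + cos λ·ΔY = −(0.936891)(474.5) + (-0.349620)(433.3) = -596.05 m.
1° of latitude spans 3600 × 30.90 = 111240 m; at latitude φ, 1° of longitude spans that × cos φ = 51700.1 m, so Δλ = -596.05 / 51700.1 × 3600 = -41.504″.

Δλ = -41.5″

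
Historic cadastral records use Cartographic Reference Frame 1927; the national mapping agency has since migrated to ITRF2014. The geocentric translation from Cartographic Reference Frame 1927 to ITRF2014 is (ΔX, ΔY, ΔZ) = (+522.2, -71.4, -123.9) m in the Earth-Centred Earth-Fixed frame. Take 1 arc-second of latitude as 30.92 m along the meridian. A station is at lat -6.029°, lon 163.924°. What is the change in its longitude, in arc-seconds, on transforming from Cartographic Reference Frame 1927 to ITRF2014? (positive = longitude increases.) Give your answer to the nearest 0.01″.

Δλ = -2.47″

sin φ = -0.105032, cos φ = 0.994469, sin λ = 0.276912, cos λ = -0.960895.
East component: ΔE = −sin λ·ΔX + cos λ·ΔY = −(0.276912)(522.2) + (-0.960895)(-71.4) = -76.00 m.
1° of latitude spans 3600 × 30.92 = 111312 m; at latitude φ, 1° of longitude spans that × cos φ = 110696.3 m, so Δλ = -76.00 / 110696.3 × 3600 = -2.471″.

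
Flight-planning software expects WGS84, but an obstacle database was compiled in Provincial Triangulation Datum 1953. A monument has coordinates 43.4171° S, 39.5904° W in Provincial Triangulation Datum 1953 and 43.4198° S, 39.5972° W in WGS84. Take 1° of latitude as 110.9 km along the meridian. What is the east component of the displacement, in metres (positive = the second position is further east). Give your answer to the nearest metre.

Δφ = -43.4198° − -43.4171° = -0.0027°; Δλ = -39.5972° − -39.5904° = -0.0068°.
ΔN = Δφ × 110900 = -299.4 m; ΔE = Δλ × 110900 × cos(-43.4171°) = -0.0068 × 110900 × 0.726370 = -547.8 m.

ΔE = -548 m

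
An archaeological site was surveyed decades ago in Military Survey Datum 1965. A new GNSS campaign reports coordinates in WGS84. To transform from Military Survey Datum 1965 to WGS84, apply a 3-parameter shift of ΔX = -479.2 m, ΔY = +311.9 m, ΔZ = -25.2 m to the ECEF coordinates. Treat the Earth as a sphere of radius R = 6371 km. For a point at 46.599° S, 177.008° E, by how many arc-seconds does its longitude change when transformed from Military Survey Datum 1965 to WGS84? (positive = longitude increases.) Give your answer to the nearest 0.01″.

sin φ = -0.726563, cos φ = 0.687100, sin λ = 0.052197, cos λ = -0.998637.
East component: ΔE = −sin λ·ΔX + cos λ·ΔY = −(0.052197)(-479.2) + (-0.998637)(311.9) = -286.46 m.
1° of latitude spans πR/180 = 111195 m; at latitude φ, 1° of longitude spans that × cos φ = 76402.1 m, so Δλ = -286.46 / 76402.1 × 3600 = -13.498″.

Δλ = -13.50″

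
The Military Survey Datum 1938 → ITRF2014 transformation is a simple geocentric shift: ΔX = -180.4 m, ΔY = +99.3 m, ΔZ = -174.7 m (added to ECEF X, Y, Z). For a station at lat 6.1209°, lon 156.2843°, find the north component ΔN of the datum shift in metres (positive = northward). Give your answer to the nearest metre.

The local north axis is (−sin φ cos λ, −sin φ sin λ, cos φ), giving ΔN = -17.611 − 4.258 − 173.704 = -195.57 m.

ΔN = -196 m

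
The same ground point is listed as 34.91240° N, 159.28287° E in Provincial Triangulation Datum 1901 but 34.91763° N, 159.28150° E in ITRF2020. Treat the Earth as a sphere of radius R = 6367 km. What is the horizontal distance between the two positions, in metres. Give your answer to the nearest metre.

594 m

Δφ = 34.91763° − 34.91240° = +0.00523°; Δλ = 159.28150° − 159.28287° = -0.00137°.
1° along a meridian = πR/180 = 111125 m.
ΔN = Δφ × 111125 = 581.2 m; ΔE = Δλ × 111125 × cos(34.91240°) = -0.00137 × 111125 × 0.820028 = -124.8 m.
Distance = √(ΔE² + ΔN²) = √((-124.8)² + 581.2²) = 594.4 m.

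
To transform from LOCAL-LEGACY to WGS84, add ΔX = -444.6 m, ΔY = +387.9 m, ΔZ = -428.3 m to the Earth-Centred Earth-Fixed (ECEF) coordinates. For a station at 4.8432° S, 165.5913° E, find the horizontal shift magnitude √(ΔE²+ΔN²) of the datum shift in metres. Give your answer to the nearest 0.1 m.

465.2 m

At φ = -4.8432°, λ = 165.5913°: sin φ = -0.084429, cos φ = 0.996429, sin λ = 0.248837, cos λ = -0.968545.
ΔE = −sin λ·ΔX + cos λ·ΔY = −(0.248837)·(-444.6) + (-0.968545)·(387.9) = -265.07 m.
ΔN = −sin φ cos λ·ΔX − sin φ sin λ·ΔY + cos φ·ΔZ = −(-0.084429)(-0.968545)(-444.6) − (-0.084429)(0.248837)(387.9) + (0.996429)(-428.3) = -382.26 m.
Horizontal magnitude = √(ΔE² + ΔN²) = √((-265.07)² + (-382.26)²) = 465.17 m.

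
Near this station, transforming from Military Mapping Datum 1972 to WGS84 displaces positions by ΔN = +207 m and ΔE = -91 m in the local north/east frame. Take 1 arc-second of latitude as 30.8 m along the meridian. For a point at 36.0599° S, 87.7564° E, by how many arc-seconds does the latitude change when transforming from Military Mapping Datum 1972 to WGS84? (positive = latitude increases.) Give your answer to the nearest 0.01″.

Δφ = 6.72″

1″ of latitude = 30.80 m, so Δφ = 207.0 / 30.80 = 6.721″.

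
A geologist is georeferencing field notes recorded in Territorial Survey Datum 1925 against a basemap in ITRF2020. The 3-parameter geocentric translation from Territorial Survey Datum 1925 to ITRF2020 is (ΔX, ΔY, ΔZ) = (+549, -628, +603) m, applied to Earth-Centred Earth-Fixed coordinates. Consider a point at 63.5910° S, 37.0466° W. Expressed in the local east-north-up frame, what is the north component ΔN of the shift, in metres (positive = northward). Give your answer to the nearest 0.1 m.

At φ = -63.5910°, λ = -37.0466°: sin φ = -0.895642, cos φ = 0.444776, sin λ = -0.602464, cos λ = 0.798146.
ΔN = −sin φ cos λ·ΔX − sin φ sin λ·ΔY + cos φ·ΔZ = −(-0.895642)(0.798146)(549) − (-0.895642)(-0.602464)(-628) + (0.444776)(603) = 999.52 m.

ΔN = 999.5 m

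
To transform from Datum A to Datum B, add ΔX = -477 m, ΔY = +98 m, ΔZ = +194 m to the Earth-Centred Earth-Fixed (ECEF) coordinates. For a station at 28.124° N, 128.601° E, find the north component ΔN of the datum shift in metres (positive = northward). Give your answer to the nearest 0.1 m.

At φ = 28.124°, λ = 128.601°: sin φ = 0.471381, cos φ = 0.881929, sin λ = 0.781510, cos λ = -0.623893.
ΔN = −sin φ cos λ·ΔX − sin φ sin λ·ΔY + cos φ·ΔZ = −(0.471381)(-0.623893)(-477) − (0.471381)(0.781510)(98) + (0.881929)(194) = -5.29 m.

ΔN = -5.3 m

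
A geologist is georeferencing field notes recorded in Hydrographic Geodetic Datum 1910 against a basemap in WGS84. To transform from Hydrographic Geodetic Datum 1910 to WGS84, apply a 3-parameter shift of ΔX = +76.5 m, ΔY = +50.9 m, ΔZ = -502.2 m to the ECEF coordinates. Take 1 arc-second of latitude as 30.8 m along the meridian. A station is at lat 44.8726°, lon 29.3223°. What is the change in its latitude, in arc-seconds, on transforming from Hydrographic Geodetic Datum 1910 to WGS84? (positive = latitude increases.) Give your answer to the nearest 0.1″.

Δφ = -13.7″

sin φ = 0.705533, cos φ = 0.708677, sin λ = 0.489722, cos λ = 0.871879.
North component: ΔN = −sin φ cos λ·ΔX − sin φ sin λ·ΔY + cos φ·ΔZ = −(0.705533)(0.871879)(76.5) − (0.705533)(0.489722)(50.9) + (0.708677)(-502.2) = -420.54 m.
1° of latitude spans 3600 × 30.80 = 110880 m, so Δφ = -420.54 / 110880 × 3600 = -13.654″.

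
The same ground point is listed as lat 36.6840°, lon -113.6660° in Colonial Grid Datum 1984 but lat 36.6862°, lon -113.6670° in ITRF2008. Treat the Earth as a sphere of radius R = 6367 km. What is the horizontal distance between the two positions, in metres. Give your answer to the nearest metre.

Δφ = 36.6862° − 36.6840° = +0.0022°; Δλ = -113.6670° − -113.6660° = -0.0010°.
1° along a meridian = πR/180 = 111125 m.
ΔN = Δφ × 111125 = 244.5 m; ΔE = Δλ × 111125 × cos(36.6840°) = -0.0010 × 111125 × 0.801943 = -89.1 m.
Distance = √(ΔE² + ΔN²) = √((-89.1)² + 244.5²) = 260.2 m.

260 m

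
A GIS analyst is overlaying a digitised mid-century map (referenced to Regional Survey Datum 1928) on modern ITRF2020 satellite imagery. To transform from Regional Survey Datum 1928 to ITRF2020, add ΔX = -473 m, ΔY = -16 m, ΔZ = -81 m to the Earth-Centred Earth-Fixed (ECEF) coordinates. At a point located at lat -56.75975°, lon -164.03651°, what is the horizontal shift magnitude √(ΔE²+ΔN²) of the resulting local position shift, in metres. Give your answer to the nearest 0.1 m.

At φ = -56.75975°, λ = -164.03651°: sin φ = -0.836379, cos φ = 0.548151, sin λ = -0.275025, cos λ = -0.961437.
ΔE = −sin λ·ΔX + cos λ·ΔY = −(-0.275025)·(-473) + (-0.961437)·(-16) = -114.70 m.
ΔN = −sin φ cos λ·ΔX − sin φ sin λ·ΔY + cos φ·ΔZ = −(-0.836379)(-0.961437)(-473) − (-0.836379)(-0.275025)(-16) + (0.548151)(-81) = 339.63 m.
Horizontal magnitude = √(ΔE² + ΔN²) = √((-114.70)² + 339.63²) = 358.48 m.

358.5 m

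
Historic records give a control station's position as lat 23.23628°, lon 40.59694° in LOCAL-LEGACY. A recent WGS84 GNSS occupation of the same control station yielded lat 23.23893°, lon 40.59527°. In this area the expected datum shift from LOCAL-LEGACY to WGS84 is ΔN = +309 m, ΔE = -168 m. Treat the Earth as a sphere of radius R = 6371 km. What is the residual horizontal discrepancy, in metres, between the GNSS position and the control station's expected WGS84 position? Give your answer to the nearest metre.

15 m

Observed coordinate differences: Δφ = +0.00265°, Δλ = -0.00167°.
Converting to metres (1° lat = 111195 m, cos φ = 0.918886): observed ΔN = 294.7 m, observed ΔE = -170.6 m.
Subtracting the expected shift leaves a residual of 294.7 − (309) = -14.3 m north and -170.6 − (-168) = -2.6 m east.
Residual distance = √((-14.3)² + (-2.6)²) = 14.6 m.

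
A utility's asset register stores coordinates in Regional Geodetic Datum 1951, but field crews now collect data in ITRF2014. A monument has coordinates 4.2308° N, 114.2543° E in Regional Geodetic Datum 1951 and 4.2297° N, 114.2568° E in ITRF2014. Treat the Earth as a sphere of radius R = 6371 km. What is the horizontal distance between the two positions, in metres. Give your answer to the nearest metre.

Δφ = 4.2297° − 4.2308° = -0.0011°; Δλ = 114.2568° − 114.2543° = +0.0025°.
1° along a meridian = πR/180 = 111195 m.
ΔN = Δφ × 111195 = -122.3 m; ΔE = Δλ × 111195 × cos(4.2308°) = +0.0025 × 111195 × 0.997275 = 277.2 m.
Distance = √(ΔE² + ΔN²) = √(277.2² + (-122.3)²) = 303.0 m.

303 m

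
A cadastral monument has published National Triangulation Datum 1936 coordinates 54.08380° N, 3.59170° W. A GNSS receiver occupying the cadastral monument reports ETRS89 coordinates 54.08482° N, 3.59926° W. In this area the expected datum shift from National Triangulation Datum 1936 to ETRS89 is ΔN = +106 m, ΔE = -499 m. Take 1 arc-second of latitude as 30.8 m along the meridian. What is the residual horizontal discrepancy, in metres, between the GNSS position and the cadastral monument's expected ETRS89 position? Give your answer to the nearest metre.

Observed coordinate differences: Δφ = +0.00102°, Δλ = -0.00756°.
Converting to metres (1° lat = 110880 m, cos φ = 0.586601): observed ΔN = 113.1 m, observed ΔE = -491.7 m.
Subtracting the expected shift leaves a residual of 113.1 − (106) = 7.1 m north and -491.7 − (-499) = 7.3 m east.
Residual distance = √(7.1² + 7.3²) = 10.2 m.

10 m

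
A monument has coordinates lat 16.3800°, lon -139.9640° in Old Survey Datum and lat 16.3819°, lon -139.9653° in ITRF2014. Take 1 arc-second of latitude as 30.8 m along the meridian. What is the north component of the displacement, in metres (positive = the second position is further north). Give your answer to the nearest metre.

Δφ = 16.3819° − 16.3800° = +0.0019°; Δλ = -139.9653° − -139.9640° = -0.0013°.
1° of latitude = 3600 × 30.80 = 110880 m.
ΔN = Δφ × 110880 = 210.7 m; ΔE = Δλ × 110880 × cos(16.3800°) = -0.0013 × 110880 × 0.959412 = -138.3 m.

ΔN = 211 m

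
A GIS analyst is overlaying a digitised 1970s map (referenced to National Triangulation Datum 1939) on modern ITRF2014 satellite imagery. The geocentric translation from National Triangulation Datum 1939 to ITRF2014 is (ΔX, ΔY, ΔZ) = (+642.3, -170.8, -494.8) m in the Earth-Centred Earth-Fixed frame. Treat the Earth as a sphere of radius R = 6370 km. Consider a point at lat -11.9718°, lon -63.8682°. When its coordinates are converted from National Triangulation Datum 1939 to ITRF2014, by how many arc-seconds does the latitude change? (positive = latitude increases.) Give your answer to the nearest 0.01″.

Δφ = -12.74″

sin φ = -0.207430, cos φ = 0.978250, sin λ = -0.897783, cos λ = 0.440438.
North component: ΔN = −sin φ cos λ·ΔX − sin φ sin λ·ΔY + cos φ·ΔZ = −(-0.207430)(0.440438)(642.3) − (-0.207430)(-0.897783)(-170.8) + (0.978250)(-494.8) = -393.55 m.
1° of latitude spans πR/180 = 111177 m, so Δφ = -393.55 / 111177 × 3600 = -12.743″.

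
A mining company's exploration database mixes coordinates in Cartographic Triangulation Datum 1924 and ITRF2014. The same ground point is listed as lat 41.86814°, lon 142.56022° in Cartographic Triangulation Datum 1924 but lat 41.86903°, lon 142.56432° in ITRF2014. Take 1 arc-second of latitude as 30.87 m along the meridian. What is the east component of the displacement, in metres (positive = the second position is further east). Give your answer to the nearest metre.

ΔE = 339 m

Δφ = 41.86903° − 41.86814° = +0.00089°; Δλ = 142.56432° − 142.56022° = +0.00410°.
1° of latitude = 3600 × 30.87 = 111132 m.
ΔN = Δφ × 111132 = 98.9 m; ΔE = Δλ × 111132 × cos(41.86814°) = +0.00410 × 111132 × 0.744683 = 339.3 m.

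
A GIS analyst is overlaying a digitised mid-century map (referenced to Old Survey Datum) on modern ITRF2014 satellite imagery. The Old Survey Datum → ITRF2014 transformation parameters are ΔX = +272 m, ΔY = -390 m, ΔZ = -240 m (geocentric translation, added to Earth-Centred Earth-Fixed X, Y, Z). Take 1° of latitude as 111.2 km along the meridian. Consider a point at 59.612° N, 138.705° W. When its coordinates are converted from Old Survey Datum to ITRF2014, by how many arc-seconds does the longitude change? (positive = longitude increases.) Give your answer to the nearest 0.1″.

sin φ = 0.862620, cos φ = 0.505853, sin λ = -0.659936, cos λ = -0.751322.
East component: ΔE = −sin λ·ΔX + cos λ·ΔY = −(-0.659936)(272) + (-0.751322)(-390) = 472.52 m.
1° of latitude spans 111200 m; at latitude φ, 1° of longitude spans that × cos φ = 56250.9 m, so Δλ = 472.52 / 56250.9 × 3600 = 30.241″.

Δλ = 30.2″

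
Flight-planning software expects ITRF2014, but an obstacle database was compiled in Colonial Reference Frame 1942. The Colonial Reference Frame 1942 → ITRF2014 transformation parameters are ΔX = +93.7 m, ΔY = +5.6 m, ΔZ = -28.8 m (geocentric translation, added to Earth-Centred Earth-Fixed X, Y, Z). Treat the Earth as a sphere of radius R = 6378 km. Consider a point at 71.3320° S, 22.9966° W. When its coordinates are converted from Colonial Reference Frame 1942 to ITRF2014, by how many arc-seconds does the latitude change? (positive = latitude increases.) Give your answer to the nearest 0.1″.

Δφ = 2.3″

sin φ = -0.947389, cos φ = 0.320084, sin λ = -0.390677, cos λ = 0.920528.
North component: ΔN = −sin φ cos λ·ΔX − sin φ sin λ·ΔY + cos φ·ΔZ = −(-0.947389)(0.920528)(93.7) − (-0.947389)(-0.390677)(5.6) + (0.320084)(-28.8) = 70.42 m.
1° of latitude spans πR/180 = 111317 m, so Δφ = 70.42 / 111317 × 3600 = 2.278″.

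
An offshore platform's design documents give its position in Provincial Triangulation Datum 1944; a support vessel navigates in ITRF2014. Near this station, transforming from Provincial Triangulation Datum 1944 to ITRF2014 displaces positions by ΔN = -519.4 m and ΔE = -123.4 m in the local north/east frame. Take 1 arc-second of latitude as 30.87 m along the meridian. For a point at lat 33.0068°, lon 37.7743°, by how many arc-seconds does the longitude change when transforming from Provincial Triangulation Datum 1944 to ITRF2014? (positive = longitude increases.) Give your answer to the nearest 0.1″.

Δλ = -4.8″

At latitude 33.0068°, cos φ = 0.838606.
1″ of longitude at this latitude = 30.87 × cos φ = 25.8878 m, so Δλ = -123.4 / 25.8878 = -4.767″.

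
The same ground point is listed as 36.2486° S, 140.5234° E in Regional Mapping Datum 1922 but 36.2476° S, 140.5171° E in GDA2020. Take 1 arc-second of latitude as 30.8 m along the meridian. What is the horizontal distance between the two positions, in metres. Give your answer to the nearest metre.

574 m

Δφ = -36.2476° − -36.2486° = +0.0010°; Δλ = 140.5171° − 140.5234° = -0.0063°.
1° of latitude = 3600 × 30.80 = 110880 m.
ΔN = Δφ × 110880 = 110.9 m; ΔE = Δλ × 110880 × cos(-36.2486°) = -0.0063 × 110880 × 0.806459 = -563.3 m.
Distance = √(ΔE² + ΔN²) = √((-563.3)² + 110.9²) = 574.2 m.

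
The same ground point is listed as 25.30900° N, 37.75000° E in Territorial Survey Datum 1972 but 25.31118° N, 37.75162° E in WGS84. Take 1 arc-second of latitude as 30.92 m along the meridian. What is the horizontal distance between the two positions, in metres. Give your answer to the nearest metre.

Δφ = 25.31118° − 25.30900° = +0.00218°; Δλ = 37.75162° − 37.75000° = +0.00162°.
1° of latitude = 3600 × 30.92 = 111312 m.
ΔN = Δφ × 111312 = 242.7 m; ΔE = Δλ × 111312 × cos(25.30900°) = +0.00162 × 111312 × 0.904015 = 163.0 m.
Distance = √(ΔE² + ΔN²) = √(163.0² + 242.7²) = 292.3 m.

292 m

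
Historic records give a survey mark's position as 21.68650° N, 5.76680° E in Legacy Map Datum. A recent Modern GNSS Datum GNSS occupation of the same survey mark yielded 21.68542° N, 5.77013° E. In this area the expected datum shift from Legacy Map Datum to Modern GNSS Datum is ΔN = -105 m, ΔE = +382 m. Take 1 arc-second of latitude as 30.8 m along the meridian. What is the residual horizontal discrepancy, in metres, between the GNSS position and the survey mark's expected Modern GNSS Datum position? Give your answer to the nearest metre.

Observed coordinate differences: Δφ = -0.00108°, Δλ = +0.00333°.
Converting to metres (1° lat = 110880 m, cos φ = 0.929220): observed ΔN = -119.8 m, observed ΔE = 343.1 m.
Subtracting the expected shift leaves a residual of -119.8 − (-105) = -14.8 m north and 343.1 − (382) = -38.9 m east.
Residual distance = √((-14.8)² + (-38.9)²) = 41.6 m.

42 m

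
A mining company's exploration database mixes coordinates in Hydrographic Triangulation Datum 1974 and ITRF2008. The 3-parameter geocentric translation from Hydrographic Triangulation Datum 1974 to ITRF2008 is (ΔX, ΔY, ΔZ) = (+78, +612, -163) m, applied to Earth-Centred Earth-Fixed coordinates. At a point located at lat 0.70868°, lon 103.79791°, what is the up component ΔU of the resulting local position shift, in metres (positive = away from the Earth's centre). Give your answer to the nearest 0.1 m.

ΔU = 573.7 m

The local up (radial) axis is (cos φ cos λ, cos φ sin λ, sin φ), giving ΔU = -18.601 + 594.294 − 2.016 = 573.68 m.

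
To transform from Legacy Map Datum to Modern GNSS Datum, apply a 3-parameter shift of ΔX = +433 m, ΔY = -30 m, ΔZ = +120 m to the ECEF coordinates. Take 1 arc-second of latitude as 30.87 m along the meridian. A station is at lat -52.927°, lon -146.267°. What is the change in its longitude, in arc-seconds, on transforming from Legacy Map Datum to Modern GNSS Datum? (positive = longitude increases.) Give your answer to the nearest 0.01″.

sin φ = -0.797868, cos φ = 0.602832, sin λ = -0.555324, cos λ = -0.831634.
East component: ΔE = −sin λ·ΔX + cos λ·ΔY = −(-0.555324)(433) + (-0.831634)(-30) = 265.40 m.
1° of latitude spans 3600 × 30.87 = 111132 m; at latitude φ, 1° of longitude spans that × cos φ = 66993.9 m, so Δλ = 265.40 / 66993.9 × 3600 = 14.262″.

Δλ = 14.26″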